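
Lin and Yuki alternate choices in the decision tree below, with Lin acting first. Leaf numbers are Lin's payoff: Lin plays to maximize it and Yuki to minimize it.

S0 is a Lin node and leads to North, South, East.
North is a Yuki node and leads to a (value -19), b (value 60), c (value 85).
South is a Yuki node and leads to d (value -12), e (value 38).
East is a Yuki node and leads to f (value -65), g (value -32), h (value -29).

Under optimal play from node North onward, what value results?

-19

North (Yuki): min(-19, 60, 85) = -19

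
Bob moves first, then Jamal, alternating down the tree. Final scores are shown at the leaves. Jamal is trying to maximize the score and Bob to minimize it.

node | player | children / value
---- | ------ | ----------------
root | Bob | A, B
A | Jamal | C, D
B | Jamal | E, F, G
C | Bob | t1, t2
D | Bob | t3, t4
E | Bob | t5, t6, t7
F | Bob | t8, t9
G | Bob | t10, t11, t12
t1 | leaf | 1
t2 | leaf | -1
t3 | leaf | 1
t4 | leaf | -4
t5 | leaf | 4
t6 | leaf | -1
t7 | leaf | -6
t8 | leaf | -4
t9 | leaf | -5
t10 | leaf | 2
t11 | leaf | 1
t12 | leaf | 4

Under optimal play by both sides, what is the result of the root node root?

C (Bob): min(1, -1) = -1
D (Bob): min(1, -4) = -4
A (Jamal): max(-1, -4) = -1
E (Bob): min(4, -1, -6) = -6
F (Bob): min(-4, -5) = -5
G (Bob): min(2, 1, 4) = 1
B (Jamal): max(-6, -5, 1) = 1
root (Bob): min(-1, 1) = -1

-1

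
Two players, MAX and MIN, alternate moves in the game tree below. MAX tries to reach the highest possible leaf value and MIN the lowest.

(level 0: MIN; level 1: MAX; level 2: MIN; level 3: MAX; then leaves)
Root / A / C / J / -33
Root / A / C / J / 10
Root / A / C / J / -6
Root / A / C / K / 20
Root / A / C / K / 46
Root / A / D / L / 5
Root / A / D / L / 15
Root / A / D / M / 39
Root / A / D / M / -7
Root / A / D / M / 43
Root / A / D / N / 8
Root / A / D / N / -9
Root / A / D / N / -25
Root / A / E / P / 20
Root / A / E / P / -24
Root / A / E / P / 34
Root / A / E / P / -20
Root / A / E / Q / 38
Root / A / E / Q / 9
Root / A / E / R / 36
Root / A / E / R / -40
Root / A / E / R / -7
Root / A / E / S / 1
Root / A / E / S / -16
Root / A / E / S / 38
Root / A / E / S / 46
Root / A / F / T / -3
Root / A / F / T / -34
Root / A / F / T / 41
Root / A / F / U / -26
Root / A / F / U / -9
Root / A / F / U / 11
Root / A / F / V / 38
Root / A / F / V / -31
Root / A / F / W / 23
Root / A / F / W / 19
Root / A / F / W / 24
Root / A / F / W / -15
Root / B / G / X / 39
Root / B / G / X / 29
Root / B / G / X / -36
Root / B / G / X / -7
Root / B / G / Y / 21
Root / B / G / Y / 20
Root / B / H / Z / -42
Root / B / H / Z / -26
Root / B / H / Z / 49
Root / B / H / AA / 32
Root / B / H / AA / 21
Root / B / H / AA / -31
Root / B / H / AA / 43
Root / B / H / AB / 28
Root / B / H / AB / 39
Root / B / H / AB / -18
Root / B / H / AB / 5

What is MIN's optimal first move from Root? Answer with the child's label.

J (MAX): max(-33, 10, -6) = 10
K (MAX): max(20, 46) = 46
C (MIN): min(10, 46) = 10
L (MAX): max(5, 15) = 15
M (MAX): max(39, -7, 43) = 43
N (MAX): max(8, -9, -25) = 8
D (MIN): min(15, 43, 8) = 8
P (MAX): max(20, -24, 34, -20) = 34
Q (MAX): max(38, 9) = 38
R (MAX): max(36, -40, -7) = 36
S (MAX): max(1, -16, 38, 46) = 46
E (MIN): min(34, 38, 36, 46) = 34
T (MAX): max(-3, -34, 41) = 41
U (MAX): max(-26, -9, 11) = 11
V (MAX): max(38, -31) = 38
W (MAX): max(23, 19, 24, -15) = 24
F (MIN): min(41, 11, 38, 24) = 11
A (MAX): max(10, 8, 34, 11) = 34
X (MAX): max(39, 29, -36, -7) = 39
Y (MAX): max(21, 20) = 21
G (MIN): min(39, 21) = 21
Z (MAX): max(-42, -26, 49) = 49
AA (MAX): max(32, 21, -31, 43) = 43
AB (MAX): max(28, 39, -18, 5) = 39
H (MIN): min(49, 43, 39) = 39
B (MAX): max(21, 39) = 39
Root (MIN): min(34, 39) = 34
MIN at Root wants the lowest of {A=34, B=39}, so chooses A.

A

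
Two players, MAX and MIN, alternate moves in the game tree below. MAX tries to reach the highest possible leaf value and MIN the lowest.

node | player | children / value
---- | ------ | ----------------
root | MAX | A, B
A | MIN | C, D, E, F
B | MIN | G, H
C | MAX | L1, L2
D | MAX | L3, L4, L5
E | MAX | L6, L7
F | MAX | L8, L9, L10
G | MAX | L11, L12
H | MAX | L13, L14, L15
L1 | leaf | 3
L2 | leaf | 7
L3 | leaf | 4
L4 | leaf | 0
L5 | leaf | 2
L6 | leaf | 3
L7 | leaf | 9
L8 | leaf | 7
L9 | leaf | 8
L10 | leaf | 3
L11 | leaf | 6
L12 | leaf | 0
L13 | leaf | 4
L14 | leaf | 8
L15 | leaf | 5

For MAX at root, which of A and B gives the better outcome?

C (MAX): max(3, 7) = 7
D (MAX): max(4, 0, 2) = 4
E (MAX): max(3, 9) = 9
F (MAX): max(7, 8, 3) = 8
A (MIN): min(7, 4, 9, 8) = 4
G (MAX): max(6, 0) = 6
H (MAX): max(4, 8, 5) = 8
B (MIN): min(6, 8) = 6
MAX prefers the higher value; A=4, B=6. B is better since 6 > 4.

B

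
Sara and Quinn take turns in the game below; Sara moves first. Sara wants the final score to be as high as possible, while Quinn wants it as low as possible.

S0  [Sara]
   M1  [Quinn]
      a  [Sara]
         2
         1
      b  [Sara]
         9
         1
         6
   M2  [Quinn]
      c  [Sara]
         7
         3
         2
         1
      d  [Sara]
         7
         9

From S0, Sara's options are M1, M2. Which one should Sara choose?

a (Sara): max(2, 1) = 2
b (Sara): max(9, 1, 6) = 9
M1 (Quinn): min(2, 9) = 2
c (Sara): max(7, 3, 2, 1) = 7
d (Sara): max(7, 9) = 9
M2 (Quinn): min(7, 9) = 7
S0 (Sara): max(2, 7) = 7
Sara at S0 wants the highest of {M1=2, M2=7}, so chooses M2.

M2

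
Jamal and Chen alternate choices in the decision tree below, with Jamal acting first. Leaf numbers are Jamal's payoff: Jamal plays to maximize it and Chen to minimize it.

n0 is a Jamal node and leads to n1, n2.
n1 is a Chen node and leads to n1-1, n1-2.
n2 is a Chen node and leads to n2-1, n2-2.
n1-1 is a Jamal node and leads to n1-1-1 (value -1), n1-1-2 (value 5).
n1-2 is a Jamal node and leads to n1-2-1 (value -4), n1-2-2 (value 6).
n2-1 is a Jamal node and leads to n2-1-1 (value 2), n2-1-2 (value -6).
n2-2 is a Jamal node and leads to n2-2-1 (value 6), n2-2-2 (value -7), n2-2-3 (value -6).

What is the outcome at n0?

5

n1-1 (Jamal): max(-1, 5) = 5
n1-2 (Jamal): max(-4, 6) = 6
n1 (Chen): min(5, 6) = 5
n2-1 (Jamal): max(2, -6) = 2
n2-2 (Jamal): max(6, -7, -6) = 6
n2 (Chen): min(2, 6) = 2
n0 (Jamal): max(5, 2) = 5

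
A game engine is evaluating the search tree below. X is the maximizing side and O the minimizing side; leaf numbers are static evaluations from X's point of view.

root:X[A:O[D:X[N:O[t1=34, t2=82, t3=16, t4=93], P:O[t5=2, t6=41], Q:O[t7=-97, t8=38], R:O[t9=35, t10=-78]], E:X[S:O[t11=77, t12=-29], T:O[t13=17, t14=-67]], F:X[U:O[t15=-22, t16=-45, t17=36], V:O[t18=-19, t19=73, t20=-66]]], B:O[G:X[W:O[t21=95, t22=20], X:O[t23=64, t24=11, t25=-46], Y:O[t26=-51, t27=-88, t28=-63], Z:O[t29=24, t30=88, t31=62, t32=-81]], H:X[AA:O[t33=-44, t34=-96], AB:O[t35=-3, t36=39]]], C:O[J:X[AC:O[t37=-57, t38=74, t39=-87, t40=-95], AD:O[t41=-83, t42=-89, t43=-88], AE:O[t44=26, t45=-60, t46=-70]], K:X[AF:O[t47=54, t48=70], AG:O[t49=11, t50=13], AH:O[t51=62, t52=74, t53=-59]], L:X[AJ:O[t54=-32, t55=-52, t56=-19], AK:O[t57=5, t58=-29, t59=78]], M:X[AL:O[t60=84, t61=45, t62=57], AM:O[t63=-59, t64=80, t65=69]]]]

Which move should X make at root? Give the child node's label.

N (O): min(34, 82, 16, 93) = 16
P (O): min(2, 41) = 2
Q (O): min(-97, 38) = -97
R (O): min(35, -78) = -78
D (X): max(16, 2, -97, -78) = 16
S (O): min(77, -29) = -29
T (O): min(17, -67) = -67
E (X): max(-29, -67) = -29
U (O): min(-22, -45, 36) = -45
V (O): min(-19, 73, -66) = -66
F (X): max(-45, -66) = -45
A (O): min(16, -29, -45) = -45
W (O): min(95, 20) = 20
X (O): min(64, 11, -46) = -46
Y (O): min(-51, -88, -63) = -88
Z (O): min(24, 88, 62, -81) = -81
G (X): max(20, -46, -88, -81) = 20
AA (O): min(-44, -96) = -96
AB (O): min(-3, 39) = -3
H (X): max(-96, -3) = -3
B (O): min(20, -3) = -3
AC (O): min(-57, 74, -87, -95) = -95
AD (O): min(-83, -89, -88) = -89
AE (O): min(26, -60, -70) = -70
J (X): max(-95, -89, -70) = -70
AF (O): min(54, 70) = 54
AG (O): min(11, 13) = 11
AH (O): min(62, 74, -59) = -59
K (X): max(54, 11, -59) = 54
AJ (O): min(-32, -52, -19) = -52
AK (O): min(5, -29, 78) = -29
L (X): max(-52, -29) = -29
AL (O): min(84, 45, 57) = 45
AM (O): min(-59, 80, 69) = -59
M (X): max(45, -59) = 45
C (O): min(-70, 54, -29, 45) = -70
root (X): max(-45, -3, -70) = -3
X at root wants the highest of {A=-45, B=-3, C=-70}, so chooses B.

B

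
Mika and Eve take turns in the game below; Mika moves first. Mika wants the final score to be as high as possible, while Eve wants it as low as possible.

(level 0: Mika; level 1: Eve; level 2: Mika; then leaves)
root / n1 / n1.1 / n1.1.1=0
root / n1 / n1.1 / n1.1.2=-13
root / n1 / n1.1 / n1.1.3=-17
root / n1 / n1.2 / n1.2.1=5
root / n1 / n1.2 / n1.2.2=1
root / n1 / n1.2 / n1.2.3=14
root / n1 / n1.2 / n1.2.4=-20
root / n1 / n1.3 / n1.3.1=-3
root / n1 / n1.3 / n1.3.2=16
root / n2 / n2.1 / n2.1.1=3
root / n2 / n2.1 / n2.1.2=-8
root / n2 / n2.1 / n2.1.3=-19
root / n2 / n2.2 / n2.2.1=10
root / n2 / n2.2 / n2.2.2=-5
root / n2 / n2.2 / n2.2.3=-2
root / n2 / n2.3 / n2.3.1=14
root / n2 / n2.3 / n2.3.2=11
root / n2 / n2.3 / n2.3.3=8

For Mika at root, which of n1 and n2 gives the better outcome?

n2

n1.1 (Mika): max(0, -13, -17) = 0
n1.2 (Mika): max(5, 1, 14, -20) = 14
n1.3 (Mika): max(-3, 16) = 16
n1 (Eve): min(0, 14, 16) = 0
n2.1 (Mika): max(3, -8, -19) = 3
n2.2 (Mika): max(10, -5, -2) = 10
n2.3 (Mika): max(14, 11, 8) = 14
n2 (Eve): min(3, 10, 14) = 3
Mika prefers the higher value; n1=0, n2=3. n2 is better since 3 > 0.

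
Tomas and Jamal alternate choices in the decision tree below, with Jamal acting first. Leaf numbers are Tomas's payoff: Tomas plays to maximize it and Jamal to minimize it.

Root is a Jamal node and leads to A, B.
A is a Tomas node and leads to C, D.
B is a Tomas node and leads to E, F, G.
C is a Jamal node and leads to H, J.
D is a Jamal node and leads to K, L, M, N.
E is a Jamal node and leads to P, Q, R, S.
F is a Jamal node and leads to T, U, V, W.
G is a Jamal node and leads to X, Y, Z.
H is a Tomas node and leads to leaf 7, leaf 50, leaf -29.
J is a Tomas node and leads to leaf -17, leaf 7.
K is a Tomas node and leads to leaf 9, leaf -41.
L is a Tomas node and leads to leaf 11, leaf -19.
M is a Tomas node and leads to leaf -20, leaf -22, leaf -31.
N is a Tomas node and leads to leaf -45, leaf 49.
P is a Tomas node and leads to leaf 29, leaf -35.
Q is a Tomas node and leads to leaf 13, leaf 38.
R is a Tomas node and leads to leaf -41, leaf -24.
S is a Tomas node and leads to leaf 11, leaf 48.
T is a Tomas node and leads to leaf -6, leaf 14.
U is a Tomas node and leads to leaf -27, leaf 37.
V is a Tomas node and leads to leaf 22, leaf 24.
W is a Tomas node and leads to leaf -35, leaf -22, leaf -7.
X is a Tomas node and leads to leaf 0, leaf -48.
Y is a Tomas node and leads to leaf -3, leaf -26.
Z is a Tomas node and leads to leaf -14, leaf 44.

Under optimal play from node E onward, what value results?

-24

P (Tomas): max(29, -35) = 29
Q (Tomas): max(13, 38) = 38
R (Tomas): max(-41, -24) = -24
S (Tomas): max(11, 48) = 48
E (Jamal): min(29, 38, -24, 48) = -24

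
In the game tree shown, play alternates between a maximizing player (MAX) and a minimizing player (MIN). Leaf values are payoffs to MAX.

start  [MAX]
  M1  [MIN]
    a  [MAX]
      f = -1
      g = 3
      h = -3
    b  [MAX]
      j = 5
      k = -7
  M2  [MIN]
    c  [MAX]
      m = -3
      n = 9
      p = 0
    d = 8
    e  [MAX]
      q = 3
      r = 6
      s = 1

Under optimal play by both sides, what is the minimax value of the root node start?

a (MAX): max(-1, 3, -3) = 3
b (MAX): max(5, -7) = 5
M1 (MIN): min(3, 5) = 3
c (MAX): max(-3, 9, 0) = 9
e (MAX): max(3, 6, 1) = 6
M2 (MIN): min(9, 8, 6) = 6
start (MAX): max(3, 6) = 6

6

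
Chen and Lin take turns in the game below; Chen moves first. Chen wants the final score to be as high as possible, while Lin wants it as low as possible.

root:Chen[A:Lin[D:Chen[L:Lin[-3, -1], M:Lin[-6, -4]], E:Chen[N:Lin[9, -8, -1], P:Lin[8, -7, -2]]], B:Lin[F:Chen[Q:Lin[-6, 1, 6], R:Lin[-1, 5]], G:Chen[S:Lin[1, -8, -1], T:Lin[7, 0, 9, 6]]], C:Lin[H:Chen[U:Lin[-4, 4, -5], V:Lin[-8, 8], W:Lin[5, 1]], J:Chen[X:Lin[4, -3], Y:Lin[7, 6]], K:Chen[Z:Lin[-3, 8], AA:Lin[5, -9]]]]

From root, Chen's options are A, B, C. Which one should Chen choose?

B

L (Lin): min(-3, -1) = -3
M (Lin): min(-6, -4) = -6
D (Chen): max(-3, -6) = -3
N (Lin): min(9, -8, -1) = -8
P (Lin): min(8, -7, -2) = -7
E (Chen): max(-8, -7) = -7
A (Lin): min(-3, -7) = -7
Q (Lin): min(-6, 1, 6) = -6
R (Lin): min(-1, 5) = -1
F (Chen): max(-6, -1) = -1
S (Lin): min(1, -8, -1) = -8
T (Lin): min(7, 0, 9, 6) = 0
G (Chen): max(-8, 0) = 0
B (Lin): min(-1, 0) = -1
U (Lin): min(-4, 4, -5) = -5
V (Lin): min(-8, 8) = -8
W (Lin): min(5, 1) = 1
H (Chen): max(-5, -8, 1) = 1
X (Lin): min(4, -3) = -3
Y (Lin): min(7, 6) = 6
J (Chen): max(-3, 6) = 6
Z (Lin): min(-3, 8) = -3
AA (Lin): min(5, -9) = -9
K (Chen): max(-3, -9) = -3
C (Lin): min(1, 6, -3) = -3
root (Chen): max(-7, -1, -3) = -1
Chen at root wants the highest of {A=-7, B=-1, C=-3}, so chooses B.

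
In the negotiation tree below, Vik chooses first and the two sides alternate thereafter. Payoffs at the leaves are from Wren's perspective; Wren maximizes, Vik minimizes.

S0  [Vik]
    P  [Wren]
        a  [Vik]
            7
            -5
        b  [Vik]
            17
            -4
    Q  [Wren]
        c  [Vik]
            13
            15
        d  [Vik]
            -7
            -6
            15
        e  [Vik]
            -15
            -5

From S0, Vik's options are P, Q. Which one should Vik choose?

P

a (Vik): min(7, -5) = -5
b (Vik): min(17, -4) = -4
P (Wren): max(-5, -4) = -4
c (Vik): min(13, 15) = 13
d (Vik): min(-7, -6, 15) = -7
e (Vik): min(-15, -5) = -15
Q (Wren): max(13, -7, -15) = 13
S0 (Vik): min(-4, 13) = -4
Vik at S0 wants the lowest of {P=-4, Q=13}, so chooses P.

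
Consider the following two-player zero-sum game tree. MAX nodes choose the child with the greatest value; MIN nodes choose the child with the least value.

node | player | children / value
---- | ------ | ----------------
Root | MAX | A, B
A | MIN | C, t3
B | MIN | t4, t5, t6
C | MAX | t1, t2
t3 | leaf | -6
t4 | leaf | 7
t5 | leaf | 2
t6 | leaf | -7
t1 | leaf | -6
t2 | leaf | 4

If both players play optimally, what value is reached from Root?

C (MAX): max(-6, 4) = 4
A (MIN): min(4, -6) = -6
B (MIN): min(7, 2, -7) = -7
Root (MAX): max(-6, -7) = -6

-6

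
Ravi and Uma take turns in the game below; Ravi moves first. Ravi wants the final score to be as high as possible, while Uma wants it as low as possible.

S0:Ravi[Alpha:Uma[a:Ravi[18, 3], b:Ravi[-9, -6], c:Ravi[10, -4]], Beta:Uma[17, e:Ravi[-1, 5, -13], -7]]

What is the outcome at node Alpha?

-6

a (Ravi): max(18, 3) = 18
b (Ravi): max(-9, -6) = -6
c (Ravi): max(10, -4) = 10
Alpha (Uma): min(18, -6, 10) = -6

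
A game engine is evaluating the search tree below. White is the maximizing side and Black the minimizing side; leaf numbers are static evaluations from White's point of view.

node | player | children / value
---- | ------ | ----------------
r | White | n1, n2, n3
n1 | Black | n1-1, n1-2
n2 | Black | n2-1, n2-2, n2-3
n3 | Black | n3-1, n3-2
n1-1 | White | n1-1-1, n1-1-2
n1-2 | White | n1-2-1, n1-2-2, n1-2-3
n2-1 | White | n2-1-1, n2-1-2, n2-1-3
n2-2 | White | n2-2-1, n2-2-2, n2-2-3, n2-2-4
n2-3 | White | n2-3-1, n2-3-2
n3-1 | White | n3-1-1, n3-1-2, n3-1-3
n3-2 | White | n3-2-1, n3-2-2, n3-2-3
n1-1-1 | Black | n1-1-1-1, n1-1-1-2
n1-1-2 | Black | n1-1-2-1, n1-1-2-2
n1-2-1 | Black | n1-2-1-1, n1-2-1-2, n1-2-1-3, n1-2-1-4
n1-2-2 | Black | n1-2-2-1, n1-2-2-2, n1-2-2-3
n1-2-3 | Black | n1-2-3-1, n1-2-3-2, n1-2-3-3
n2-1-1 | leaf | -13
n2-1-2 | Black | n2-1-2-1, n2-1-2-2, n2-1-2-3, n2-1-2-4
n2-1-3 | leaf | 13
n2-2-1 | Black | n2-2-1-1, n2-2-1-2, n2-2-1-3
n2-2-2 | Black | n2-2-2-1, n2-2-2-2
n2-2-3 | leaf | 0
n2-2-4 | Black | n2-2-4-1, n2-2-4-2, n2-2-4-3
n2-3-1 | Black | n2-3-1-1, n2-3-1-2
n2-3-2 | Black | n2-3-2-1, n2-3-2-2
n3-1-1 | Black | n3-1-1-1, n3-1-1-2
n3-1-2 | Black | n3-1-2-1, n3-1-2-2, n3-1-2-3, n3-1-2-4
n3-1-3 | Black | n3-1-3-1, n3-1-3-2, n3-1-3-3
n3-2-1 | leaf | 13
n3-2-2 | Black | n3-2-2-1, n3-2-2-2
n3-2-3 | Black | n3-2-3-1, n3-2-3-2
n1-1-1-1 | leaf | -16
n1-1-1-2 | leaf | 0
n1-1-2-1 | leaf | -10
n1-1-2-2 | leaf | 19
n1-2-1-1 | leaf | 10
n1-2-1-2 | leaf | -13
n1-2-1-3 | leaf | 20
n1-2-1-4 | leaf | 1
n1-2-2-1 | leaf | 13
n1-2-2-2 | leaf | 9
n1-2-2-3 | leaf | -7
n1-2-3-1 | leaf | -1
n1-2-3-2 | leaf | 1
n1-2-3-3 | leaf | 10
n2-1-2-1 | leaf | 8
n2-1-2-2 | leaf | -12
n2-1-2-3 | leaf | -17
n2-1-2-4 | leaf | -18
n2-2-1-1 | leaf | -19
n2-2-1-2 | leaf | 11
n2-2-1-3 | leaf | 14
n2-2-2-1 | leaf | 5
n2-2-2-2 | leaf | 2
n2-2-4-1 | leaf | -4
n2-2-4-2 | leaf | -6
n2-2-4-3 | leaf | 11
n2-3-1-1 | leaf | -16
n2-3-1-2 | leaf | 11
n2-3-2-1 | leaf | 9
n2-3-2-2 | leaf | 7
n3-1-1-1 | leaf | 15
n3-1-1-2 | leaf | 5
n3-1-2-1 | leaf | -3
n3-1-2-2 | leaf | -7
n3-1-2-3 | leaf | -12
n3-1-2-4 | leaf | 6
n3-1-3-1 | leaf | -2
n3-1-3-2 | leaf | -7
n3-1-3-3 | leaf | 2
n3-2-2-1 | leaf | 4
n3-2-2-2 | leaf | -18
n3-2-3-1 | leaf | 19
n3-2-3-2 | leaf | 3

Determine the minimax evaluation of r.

5

n1-1-1 (Black): min(-16, 0) = -16
n1-1-2 (Black): min(-10, 19) = -10
n1-1 (White): max(-16, -10) = -10
n1-2-1 (Black): min(10, -13, 20, 1) = -13
n1-2-2 (Black): min(13, 9, -7) = -7
n1-2-3 (Black): min(-1, 1, 10) = -1
n1-2 (White): max(-13, -7, -1) = -1
n1 (Black): min(-10, -1) = -10
n2-1-2 (Black): min(8, -12, -17, -18) = -18
n2-1 (White): max(-13, -18, 13) = 13
n2-2-1 (Black): min(-19, 11, 14) = -19
n2-2-2 (Black): min(5, 2) = 2
n2-2-4 (Black): min(-4, -6, 11) = -6
n2-2 (White): max(-19, 2, 0, -6) = 2
n2-3-1 (Black): min(-16, 11) = -16
n2-3-2 (Black): min(9, 7) = 7
n2-3 (White): max(-16, 7) = 7
n2 (Black): min(13, 2, 7) = 2
n3-1-1 (Black): min(15, 5) = 5
n3-1-2 (Black): min(-3, -7, -12, 6) = -12
n3-1-3 (Black): min(-2, -7, 2) = -7
n3-1 (White): max(5, -12, -7) = 5
n3-2-2 (Black): min(4, -18) = -18
n3-2-3 (Black): min(19, 3) = 3
n3-2 (White): max(13, -18, 3) = 13
n3 (Black): min(5, 13) = 5
r (White): max(-10, 2, 5) = 5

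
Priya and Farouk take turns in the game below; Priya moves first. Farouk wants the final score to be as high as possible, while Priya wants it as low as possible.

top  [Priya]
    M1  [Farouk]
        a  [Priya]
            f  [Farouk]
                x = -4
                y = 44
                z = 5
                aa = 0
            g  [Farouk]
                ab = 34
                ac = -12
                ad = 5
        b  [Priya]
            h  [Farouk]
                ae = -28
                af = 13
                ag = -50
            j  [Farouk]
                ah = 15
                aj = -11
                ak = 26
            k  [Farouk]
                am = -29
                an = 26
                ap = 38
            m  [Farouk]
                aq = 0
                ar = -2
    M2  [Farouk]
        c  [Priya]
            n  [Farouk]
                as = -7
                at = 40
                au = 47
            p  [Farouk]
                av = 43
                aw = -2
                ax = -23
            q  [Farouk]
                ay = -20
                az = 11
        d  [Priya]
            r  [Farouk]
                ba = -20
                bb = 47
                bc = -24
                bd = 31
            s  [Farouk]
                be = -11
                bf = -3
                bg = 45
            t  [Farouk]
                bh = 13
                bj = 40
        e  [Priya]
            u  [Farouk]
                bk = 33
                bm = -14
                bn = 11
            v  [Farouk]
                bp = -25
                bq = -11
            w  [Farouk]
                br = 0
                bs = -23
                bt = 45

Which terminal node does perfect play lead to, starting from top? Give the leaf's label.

f (Farouk): max(-4, 44, 5, 0) = 44
g (Farouk): max(34, -12, 5) = 34
a (Priya): min(44, 34) = 34
h (Farouk): max(-28, 13, -50) = 13
j (Farouk): max(15, -11, 26) = 26
k (Farouk): max(-29, 26, 38) = 38
m (Farouk): max(0, -2) = 0
b (Priya): min(13, 26, 38, 0) = 0
M1 (Farouk): max(34, 0) = 34
n (Farouk): max(-7, 40, 47) = 47
p (Farouk): max(43, -2, -23) = 43
q (Farouk): max(-20, 11) = 11
c (Priya): min(47, 43, 11) = 11
r (Farouk): max(-20, 47, -24, 31) = 47
s (Farouk): max(-11, -3, 45) = 45
t (Farouk): max(13, 40) = 40
d (Priya): min(47, 45, 40) = 40
u (Farouk): max(33, -14, 11) = 33
v (Farouk): max(-25, -11) = -11
w (Farouk): max(0, -23, 45) = 45
e (Priya): min(33, -11, 45) = -11
M2 (Farouk): max(11, 40, -11) = 40
top (Priya): min(34, 40) = 34
At top, Priya picks M1 (lowest: 34).
At M1, Farouk picks a (highest: 34).
At a, Priya picks g (lowest: 34).
At g, Farouk picks ab (highest: 34).
Terminal value 34.

ab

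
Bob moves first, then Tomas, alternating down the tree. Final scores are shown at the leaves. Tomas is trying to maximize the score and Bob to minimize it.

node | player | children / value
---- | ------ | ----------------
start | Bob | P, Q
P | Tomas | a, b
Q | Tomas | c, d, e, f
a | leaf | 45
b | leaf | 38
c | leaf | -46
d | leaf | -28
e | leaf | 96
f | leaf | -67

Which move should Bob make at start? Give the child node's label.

P

P (Tomas): max(45, 38) = 45
Q (Tomas): max(-46, -28, 96, -67) = 96
start (Bob): min(45, 96) = 45
Bob at start wants the lowest of {P=45, Q=96}, so chooses P.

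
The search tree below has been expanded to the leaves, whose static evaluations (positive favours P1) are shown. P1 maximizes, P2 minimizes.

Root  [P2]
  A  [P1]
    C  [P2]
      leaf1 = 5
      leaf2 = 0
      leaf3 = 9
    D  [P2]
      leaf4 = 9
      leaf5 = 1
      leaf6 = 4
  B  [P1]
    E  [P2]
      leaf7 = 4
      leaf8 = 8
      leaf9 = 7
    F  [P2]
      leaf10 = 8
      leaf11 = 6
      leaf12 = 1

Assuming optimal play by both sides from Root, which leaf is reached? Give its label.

leaf5

C (P2): min(5, 0, 9) = 0
D (P2): min(9, 1, 4) = 1
A (P1): max(0, 1) = 1
E (P2): min(4, 8, 7) = 4
F (P2): min(8, 6, 1) = 1
B (P1): max(4, 1) = 4
Root (P2): min(1, 4) = 1
At Root, P2 picks A (lowest: 1).
At A, P1 picks D (highest: 1).
At D, P2 picks leaf5 (lowest: 1).
Terminal value 1.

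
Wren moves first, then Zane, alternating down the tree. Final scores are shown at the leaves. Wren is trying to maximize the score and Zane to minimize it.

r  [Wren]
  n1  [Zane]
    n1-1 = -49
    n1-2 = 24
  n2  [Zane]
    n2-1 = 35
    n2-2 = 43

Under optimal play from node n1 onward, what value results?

n1 (Zane): min(-49, 24) = -49

-49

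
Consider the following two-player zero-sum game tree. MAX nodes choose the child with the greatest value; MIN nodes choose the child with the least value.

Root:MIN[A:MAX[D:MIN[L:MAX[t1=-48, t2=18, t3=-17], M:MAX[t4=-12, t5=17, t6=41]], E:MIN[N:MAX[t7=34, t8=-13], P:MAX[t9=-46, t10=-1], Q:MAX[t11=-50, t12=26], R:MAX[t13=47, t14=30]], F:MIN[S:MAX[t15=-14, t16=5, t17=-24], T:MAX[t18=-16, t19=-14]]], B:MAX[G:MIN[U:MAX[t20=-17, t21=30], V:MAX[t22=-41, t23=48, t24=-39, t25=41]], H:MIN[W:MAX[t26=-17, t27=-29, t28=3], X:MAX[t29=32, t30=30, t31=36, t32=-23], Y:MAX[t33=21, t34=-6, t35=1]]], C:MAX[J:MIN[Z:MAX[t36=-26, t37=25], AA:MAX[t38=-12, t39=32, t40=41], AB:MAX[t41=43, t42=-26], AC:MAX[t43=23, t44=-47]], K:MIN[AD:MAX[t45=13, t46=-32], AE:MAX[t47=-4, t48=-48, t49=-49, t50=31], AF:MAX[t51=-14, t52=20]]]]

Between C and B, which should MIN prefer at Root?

Z (MAX): max(-26, 25) = 25
AA (MAX): max(-12, 32, 41) = 41
AB (MAX): max(43, -26) = 43
AC (MAX): max(23, -47) = 23
J (MIN): min(25, 41, 43, 23) = 23
AD (MAX): max(13, -32) = 13
AE (MAX): max(-4, -48, -49, 31) = 31
AF (MAX): max(-14, 20) = 20
K (MIN): min(13, 31, 20) = 13
C (MAX): max(23, 13) = 23
U (MAX): max(-17, 30) = 30
V (MAX): max(-41, 48, -39, 41) = 48
G (MIN): min(30, 48) = 30
W (MAX): max(-17, -29, 3) = 3
X (MAX): max(32, 30, 36, -23) = 36
Y (MAX): max(21, -6, 1) = 21
H (MIN): min(3, 36, 21) = 3
B (MAX): max(30, 3) = 30
MIN prefers the lower value; C=23, B=30. C is better since 23 < 30.

C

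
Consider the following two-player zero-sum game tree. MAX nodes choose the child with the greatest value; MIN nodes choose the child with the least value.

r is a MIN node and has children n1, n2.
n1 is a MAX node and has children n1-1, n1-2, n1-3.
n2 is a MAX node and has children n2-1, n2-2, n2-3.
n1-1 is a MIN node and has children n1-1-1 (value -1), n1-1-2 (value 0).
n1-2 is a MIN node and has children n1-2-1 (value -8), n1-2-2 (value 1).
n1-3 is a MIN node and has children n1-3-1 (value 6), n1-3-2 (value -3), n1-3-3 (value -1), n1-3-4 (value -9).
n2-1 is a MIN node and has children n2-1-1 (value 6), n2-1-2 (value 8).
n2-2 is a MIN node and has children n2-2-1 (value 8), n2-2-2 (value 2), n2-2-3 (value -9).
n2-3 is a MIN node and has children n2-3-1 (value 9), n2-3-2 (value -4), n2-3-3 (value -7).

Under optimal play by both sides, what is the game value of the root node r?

-1

n1-1 (MIN): min(-1, 0) = -1
n1-2 (MIN): min(-8, 1) = -8
n1-3 (MIN): min(6, -3, -1, -9) = -9
n1 (MAX): max(-1, -8, -9) = -1
n2-1 (MIN): min(6, 8) = 6
n2-2 (MIN): min(8, 2, -9) = -9
n2-3 (MIN): min(9, -4, -7) = -7
n2 (MAX): max(6, -9, -7) = 6
r (MIN): min(-1, 6) = -1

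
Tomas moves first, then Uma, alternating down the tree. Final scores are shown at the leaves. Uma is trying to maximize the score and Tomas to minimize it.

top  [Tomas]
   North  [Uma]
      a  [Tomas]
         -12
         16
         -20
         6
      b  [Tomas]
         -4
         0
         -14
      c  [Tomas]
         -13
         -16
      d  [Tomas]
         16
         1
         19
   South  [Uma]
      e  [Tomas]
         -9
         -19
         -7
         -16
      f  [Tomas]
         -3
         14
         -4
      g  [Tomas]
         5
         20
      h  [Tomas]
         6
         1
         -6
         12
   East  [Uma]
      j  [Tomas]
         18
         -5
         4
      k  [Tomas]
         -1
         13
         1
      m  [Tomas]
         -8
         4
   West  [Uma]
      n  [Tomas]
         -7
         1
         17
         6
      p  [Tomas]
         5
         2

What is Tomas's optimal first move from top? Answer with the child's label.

a (Tomas): min(-12, 16, -20, 6) = -20
b (Tomas): min(-4, 0, -14) = -14
c (Tomas): min(-13, -16) = -16
d (Tomas): min(16, 1, 19) = 1
North (Uma): max(-20, -14, -16, 1) = 1
e (Tomas): min(-9, -19, -7, -16) = -19
f (Tomas): min(-3, 14, -4) = -4
g (Tomas): min(5, 20) = 5
h (Tomas): min(6, 1, -6, 12) = -6
South (Uma): max(-19, -4, 5, -6) = 5
j (Tomas): min(18, -5, 4) = -5
k (Tomas): min(-1, 13, 1) = -1
m (Tomas): min(-8, 4) = -8
East (Uma): max(-5, -1, -8) = -1
n (Tomas): min(-7, 1, 17, 6) = -7
p (Tomas): min(5, 2) = 2
West (Uma): max(-7, 2) = 2
top (Tomas): min(1, 5, -1, 2) = -1
Tomas at top wants the lowest of {North=1, South=5, East=-1, West=2}, so chooses East.

East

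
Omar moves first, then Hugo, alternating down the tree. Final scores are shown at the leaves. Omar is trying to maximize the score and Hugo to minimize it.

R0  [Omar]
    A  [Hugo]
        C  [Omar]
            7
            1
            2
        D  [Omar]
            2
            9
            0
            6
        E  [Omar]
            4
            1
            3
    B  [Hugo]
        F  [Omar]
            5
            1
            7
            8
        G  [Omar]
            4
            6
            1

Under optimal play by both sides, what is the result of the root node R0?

C (Omar): max(7, 1, 2) = 7
D (Omar): max(2, 9, 0, 6) = 9
E (Omar): max(4, 1, 3) = 4
A (Hugo): min(7, 9, 4) = 4
F (Omar): max(5, 1, 7, 8) = 8
G (Omar): max(4, 6, 1) = 6
B (Hugo): min(8, 6) = 6
R0 (Omar): max(4, 6) = 6

6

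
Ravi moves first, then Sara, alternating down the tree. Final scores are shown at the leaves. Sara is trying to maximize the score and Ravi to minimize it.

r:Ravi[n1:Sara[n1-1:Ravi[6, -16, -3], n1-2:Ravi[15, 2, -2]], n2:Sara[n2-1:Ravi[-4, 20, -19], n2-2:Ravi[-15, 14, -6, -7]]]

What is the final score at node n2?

n2-1 (Ravi): min(-4, 20, -19) = -19
n2-2 (Ravi): min(-15, 14, -6, -7) = -15
n2 (Sara): max(-19, -15) = -15

-15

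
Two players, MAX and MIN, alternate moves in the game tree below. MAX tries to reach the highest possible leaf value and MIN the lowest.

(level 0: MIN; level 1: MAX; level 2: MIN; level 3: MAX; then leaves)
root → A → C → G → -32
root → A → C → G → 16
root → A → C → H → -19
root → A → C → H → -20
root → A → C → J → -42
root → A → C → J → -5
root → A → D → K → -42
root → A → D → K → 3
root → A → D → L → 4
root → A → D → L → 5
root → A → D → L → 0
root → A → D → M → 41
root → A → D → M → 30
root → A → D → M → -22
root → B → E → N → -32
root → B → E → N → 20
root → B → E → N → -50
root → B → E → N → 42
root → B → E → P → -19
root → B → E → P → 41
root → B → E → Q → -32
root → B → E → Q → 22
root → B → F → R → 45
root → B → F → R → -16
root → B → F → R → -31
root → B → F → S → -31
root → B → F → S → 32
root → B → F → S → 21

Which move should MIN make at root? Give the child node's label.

G (MAX): max(-32, 16) = 16
H (MAX): max(-19, -20) = -19
J (MAX): max(-42, -5) = -5
C (MIN): min(16, -19, -5) = -19
K (MAX): max(-42, 3) = 3
L (MAX): max(4, 5, 0) = 5
M (MAX): max(41, 30, -22) = 41
D (MIN): min(3, 5, 41) = 3
A (MAX): max(-19, 3) = 3
N (MAX): max(-32, 20, -50, 42) = 42
P (MAX): max(-19, 41) = 41
Q (MAX): max(-32, 22) = 22
E (MIN): min(42, 41, 22) = 22
R (MAX): max(45, -16, -31) = 45
S (MAX): max(-31, 32, 21) = 32
F (MIN): min(45, 32) = 32
B (MAX): max(22, 32) = 32
root (MIN): min(3, 32) = 3
MIN at root wants the lowest of {A=3, B=32}, so chooses A.

A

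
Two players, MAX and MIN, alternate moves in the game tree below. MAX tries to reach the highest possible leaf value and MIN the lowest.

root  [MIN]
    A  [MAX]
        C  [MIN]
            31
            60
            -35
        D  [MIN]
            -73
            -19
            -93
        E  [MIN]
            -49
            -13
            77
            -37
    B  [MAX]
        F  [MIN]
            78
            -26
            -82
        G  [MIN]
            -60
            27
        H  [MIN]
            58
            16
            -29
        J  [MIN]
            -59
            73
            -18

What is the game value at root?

C (MIN): min(31, 60, -35) = -35
D (MIN): min(-73, -19, -93) = -93
E (MIN): min(-49, -13, 77, -37) = -49
A (MAX): max(-35, -93, -49) = -35
F (MIN): min(78, -26, -82) = -82
G (MIN): min(-60, 27) = -60
H (MIN): min(58, 16, -29) = -29
J (MIN): min(-59, 73, -18) = -59
B (MAX): max(-82, -60, -29, -59) = -29
root (MIN): min(-35, -29) = -35

-35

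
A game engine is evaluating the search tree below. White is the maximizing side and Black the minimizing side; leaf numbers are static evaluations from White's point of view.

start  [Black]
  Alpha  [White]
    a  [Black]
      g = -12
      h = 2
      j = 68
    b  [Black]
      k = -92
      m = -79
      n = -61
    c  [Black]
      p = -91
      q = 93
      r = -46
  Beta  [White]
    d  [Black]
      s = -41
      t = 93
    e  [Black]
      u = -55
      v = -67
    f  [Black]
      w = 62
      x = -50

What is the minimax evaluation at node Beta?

-41

d (Black): min(-41, 93) = -41
e (Black): min(-55, -67) = -67
f (Black): min(62, -50) = -50
Beta (White): max(-41, -67, -50) = -41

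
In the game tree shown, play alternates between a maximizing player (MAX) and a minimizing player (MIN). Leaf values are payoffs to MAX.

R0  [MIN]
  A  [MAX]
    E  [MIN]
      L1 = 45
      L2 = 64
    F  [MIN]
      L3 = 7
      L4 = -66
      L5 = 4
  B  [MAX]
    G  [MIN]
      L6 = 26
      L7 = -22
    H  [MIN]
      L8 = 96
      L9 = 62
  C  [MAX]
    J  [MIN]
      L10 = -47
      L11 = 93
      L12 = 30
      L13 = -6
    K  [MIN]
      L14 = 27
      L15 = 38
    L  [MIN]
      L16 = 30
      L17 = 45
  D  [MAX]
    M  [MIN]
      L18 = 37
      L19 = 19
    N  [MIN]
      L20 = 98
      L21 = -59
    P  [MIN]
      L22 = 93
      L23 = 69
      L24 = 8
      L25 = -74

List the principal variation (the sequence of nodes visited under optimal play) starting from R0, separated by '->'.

R0 -> D -> M -> L19

E (MIN): min(45, 64) = 45
F (MIN): min(7, -66, 4) = -66
A (MAX): max(45, -66) = 45
G (MIN): min(26, -22) = -22
H (MIN): min(96, 62) = 62
B (MAX): max(-22, 62) = 62
J (MIN): min(-47, 93, 30, -6) = -47
K (MIN): min(27, 38) = 27
L (MIN): min(30, 45) = 30
C (MAX): max(-47, 27, 30) = 30
M (MIN): min(37, 19) = 19
N (MIN): min(98, -59) = -59
P (MIN): min(93, 69, 8, -74) = -74
D (MAX): max(19, -59, -74) = 19
R0 (MIN): min(45, 62, 30, 19) = 19
At R0, MIN picks D (lowest: 19).
At D, MAX picks M (highest: 19).
At M, MIN picks L19 (lowest: 19).
Terminal value 19.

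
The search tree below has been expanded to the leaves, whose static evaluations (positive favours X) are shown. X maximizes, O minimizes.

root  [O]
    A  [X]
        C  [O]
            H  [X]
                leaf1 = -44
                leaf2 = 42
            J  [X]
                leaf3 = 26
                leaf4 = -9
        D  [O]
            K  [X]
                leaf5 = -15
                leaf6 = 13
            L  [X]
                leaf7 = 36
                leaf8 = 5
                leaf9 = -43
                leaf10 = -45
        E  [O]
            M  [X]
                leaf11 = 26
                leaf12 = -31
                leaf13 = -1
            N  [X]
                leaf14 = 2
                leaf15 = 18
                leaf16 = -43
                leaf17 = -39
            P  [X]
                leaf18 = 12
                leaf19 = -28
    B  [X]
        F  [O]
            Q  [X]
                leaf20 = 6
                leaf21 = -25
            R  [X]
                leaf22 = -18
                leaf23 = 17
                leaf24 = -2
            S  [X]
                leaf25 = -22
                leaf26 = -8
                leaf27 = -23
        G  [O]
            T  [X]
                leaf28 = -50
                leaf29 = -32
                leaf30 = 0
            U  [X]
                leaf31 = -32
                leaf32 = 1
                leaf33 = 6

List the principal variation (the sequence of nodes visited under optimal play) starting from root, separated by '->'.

H (X): max(-44, 42) = 42
J (X): max(26, -9) = 26
C (O): min(42, 26) = 26
K (X): max(-15, 13) = 13
L (X): max(36, 5, -43, -45) = 36
D (O): min(13, 36) = 13
M (X): max(26, -31, -1) = 26
N (X): max(2, 18, -43, -39) = 18
P (X): max(12, -28) = 12
E (O): min(26, 18, 12) = 12
A (X): max(26, 13, 12) = 26
Q (X): max(6, -25) = 6
R (X): max(-18, 17, -2) = 17
S (X): max(-22, -8, -23) = -8
F (O): min(6, 17, -8) = -8
T (X): max(-50, -32, 0) = 0
U (X): max(-32, 1, 6) = 6
G (O): min(0, 6) = 0
B (X): max(-8, 0) = 0
root (O): min(26, 0) = 0
At root, O picks B (lowest: 0).
At B, X picks G (highest: 0).
At G, O picks T (lowest: 0).
At T, X picks leaf30 (highest: 0).
Terminal value 0.

root -> B -> G -> T -> leaf30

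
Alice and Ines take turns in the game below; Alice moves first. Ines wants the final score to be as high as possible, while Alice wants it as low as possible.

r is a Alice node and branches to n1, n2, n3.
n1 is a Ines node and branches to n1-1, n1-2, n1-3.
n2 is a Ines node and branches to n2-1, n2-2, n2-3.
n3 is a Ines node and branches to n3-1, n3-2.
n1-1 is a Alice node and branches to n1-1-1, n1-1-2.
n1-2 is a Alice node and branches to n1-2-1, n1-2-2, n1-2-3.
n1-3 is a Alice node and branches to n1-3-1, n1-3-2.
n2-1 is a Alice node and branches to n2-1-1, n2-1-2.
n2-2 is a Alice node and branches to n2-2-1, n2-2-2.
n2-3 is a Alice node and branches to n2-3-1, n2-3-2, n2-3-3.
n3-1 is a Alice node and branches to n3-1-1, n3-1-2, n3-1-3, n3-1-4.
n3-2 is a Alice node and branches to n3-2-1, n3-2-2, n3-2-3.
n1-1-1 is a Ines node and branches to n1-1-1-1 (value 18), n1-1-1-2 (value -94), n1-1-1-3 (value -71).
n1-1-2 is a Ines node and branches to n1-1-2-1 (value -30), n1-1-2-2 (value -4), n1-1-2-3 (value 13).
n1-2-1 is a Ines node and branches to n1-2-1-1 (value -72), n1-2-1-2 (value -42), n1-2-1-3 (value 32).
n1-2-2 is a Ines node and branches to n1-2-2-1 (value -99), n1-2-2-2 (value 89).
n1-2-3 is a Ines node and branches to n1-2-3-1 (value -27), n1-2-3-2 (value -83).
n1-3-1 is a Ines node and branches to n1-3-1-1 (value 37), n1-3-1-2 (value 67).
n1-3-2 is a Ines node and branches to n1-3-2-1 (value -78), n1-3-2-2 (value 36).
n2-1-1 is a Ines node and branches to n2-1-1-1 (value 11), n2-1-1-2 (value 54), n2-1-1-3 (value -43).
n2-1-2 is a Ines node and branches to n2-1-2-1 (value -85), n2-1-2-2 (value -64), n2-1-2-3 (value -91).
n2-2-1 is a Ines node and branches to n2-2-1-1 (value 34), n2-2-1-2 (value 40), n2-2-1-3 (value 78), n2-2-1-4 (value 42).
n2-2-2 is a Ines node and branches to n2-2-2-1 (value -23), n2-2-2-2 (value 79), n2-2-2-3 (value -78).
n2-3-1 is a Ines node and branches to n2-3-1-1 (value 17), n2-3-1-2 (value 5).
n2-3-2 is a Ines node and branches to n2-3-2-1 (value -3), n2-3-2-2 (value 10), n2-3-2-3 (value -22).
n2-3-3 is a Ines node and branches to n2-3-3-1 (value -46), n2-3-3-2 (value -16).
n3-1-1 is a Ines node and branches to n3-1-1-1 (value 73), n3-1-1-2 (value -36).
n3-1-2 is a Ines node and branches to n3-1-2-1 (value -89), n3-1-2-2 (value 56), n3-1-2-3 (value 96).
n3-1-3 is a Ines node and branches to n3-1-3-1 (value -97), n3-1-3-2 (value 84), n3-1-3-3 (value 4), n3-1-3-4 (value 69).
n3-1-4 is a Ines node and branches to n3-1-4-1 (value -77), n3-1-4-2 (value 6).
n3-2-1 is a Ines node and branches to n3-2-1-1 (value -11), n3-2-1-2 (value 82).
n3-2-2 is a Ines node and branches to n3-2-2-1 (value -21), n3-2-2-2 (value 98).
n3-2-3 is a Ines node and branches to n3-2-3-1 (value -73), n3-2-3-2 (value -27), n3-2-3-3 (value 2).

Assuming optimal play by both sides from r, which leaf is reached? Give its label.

n3-1-4-2

n1-1-1 (Ines): max(18, -94, -71) = 18
n1-1-2 (Ines): max(-30, -4, 13) = 13
n1-1 (Alice): min(18, 13) = 13
n1-2-1 (Ines): max(-72, -42, 32) = 32
n1-2-2 (Ines): max(-99, 89) = 89
n1-2-3 (Ines): max(-27, -83) = -27
n1-2 (Alice): min(32, 89, -27) = -27
n1-3-1 (Ines): max(37, 67) = 67
n1-3-2 (Ines): max(-78, 36) = 36
n1-3 (Alice): min(67, 36) = 36
n1 (Ines): max(13, -27, 36) = 36
n2-1-1 (Ines): max(11, 54, -43) = 54
n2-1-2 (Ines): max(-85, -64, -91) = -64
n2-1 (Alice): min(54, -64) = -64
n2-2-1 (Ines): max(34, 40, 78, 42) = 78
n2-2-2 (Ines): max(-23, 79, -78) = 79
n2-2 (Alice): min(78, 79) = 78
n2-3-1 (Ines): max(17, 5) = 17
n2-3-2 (Ines): max(-3, 10, -22) = 10
n2-3-3 (Ines): max(-46, -16) = -16
n2-3 (Alice): min(17, 10, -16) = -16
n2 (Ines): max(-64, 78, -16) = 78
n3-1-1 (Ines): max(73, -36) = 73
n3-1-2 (Ines): max(-89, 56, 96) = 96
n3-1-3 (Ines): max(-97, 84, 4, 69) = 84
n3-1-4 (Ines): max(-77, 6) = 6
n3-1 (Alice): min(73, 96, 84, 6) = 6
n3-2-1 (Ines): max(-11, 82) = 82
n3-2-2 (Ines): max(-21, 98) = 98
n3-2-3 (Ines): max(-73, -27, 2) = 2
n3-2 (Alice): min(82, 98, 2) = 2
n3 (Ines): max(6, 2) = 6
r (Alice): min(36, 78, 6) = 6
At r, Alice picks n3 (lowest: 6).
At n3, Ines picks n3-1 (highest: 6).
At n3-1, Alice picks n3-1-4 (lowest: 6).
At n3-1-4, Ines picks n3-1-4-2 (highest: 6).
Terminal value 6.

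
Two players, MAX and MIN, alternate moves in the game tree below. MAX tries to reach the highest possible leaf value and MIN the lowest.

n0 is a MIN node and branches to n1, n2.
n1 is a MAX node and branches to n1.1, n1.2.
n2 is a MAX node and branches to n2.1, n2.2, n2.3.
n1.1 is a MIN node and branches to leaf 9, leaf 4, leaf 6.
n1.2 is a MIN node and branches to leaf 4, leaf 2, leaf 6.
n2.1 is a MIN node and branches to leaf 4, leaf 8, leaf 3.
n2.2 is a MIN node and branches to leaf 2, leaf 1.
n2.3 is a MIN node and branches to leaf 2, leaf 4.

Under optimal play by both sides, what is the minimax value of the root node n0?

3

n1.1 (MIN): min(9, 4, 6) = 4
n1.2 (MIN): min(4, 2, 6) = 2
n1 (MAX): max(4, 2) = 4
n2.1 (MIN): min(4, 8, 3) = 3
n2.2 (MIN): min(2, 1) = 1
n2.3 (MIN): min(2, 4) = 2
n2 (MAX): max(3, 1, 2) = 3
n0 (MIN): min(4, 3) = 3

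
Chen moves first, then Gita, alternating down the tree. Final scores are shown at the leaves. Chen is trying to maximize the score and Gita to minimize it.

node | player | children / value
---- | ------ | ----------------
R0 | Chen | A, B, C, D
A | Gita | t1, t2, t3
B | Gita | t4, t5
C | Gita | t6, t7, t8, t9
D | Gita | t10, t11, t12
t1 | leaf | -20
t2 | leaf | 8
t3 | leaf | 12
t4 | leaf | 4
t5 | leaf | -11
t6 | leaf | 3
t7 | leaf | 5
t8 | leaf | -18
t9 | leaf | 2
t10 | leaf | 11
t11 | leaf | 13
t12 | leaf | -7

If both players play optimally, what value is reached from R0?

A (Gita): min(-20, 8, 12) = -20
B (Gita): min(4, -11) = -11
C (Gita): min(3, 5, -18, 2) = -18
D (Gita): min(11, 13, -7) = -7
R0 (Chen): max(-20, -11, -18, -7) = -7

-7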